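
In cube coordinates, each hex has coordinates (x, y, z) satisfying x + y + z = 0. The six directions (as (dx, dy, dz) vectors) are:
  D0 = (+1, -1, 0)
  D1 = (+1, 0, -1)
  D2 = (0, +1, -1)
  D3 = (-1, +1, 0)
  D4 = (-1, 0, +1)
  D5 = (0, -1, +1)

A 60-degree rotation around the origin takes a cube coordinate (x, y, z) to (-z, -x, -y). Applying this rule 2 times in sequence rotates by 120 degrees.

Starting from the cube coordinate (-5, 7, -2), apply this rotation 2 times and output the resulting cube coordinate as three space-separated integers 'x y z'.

Start: (-5, 7, -2)
Step 1: (-5, 7, -2) -> (-(-2), -(-5), -(7)) = (2, 5, -7)
Step 2: (2, 5, -7) -> (-(-7), -(2), -(5)) = (7, -2, -5)

Answer: 7 -2 -5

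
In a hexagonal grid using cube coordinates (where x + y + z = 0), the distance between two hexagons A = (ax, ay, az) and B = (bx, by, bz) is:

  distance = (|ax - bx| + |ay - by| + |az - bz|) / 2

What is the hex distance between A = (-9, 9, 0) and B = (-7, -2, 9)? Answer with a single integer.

Answer: 11

Derivation:
|ax - bx| = |-9 - (-7)| = 2
|ay - by| = |9 - (-2)| = 11
|az - bz| = |0 - 9| = 9
distance = (2 + 11 + 9) / 2 = 22 / 2 = 11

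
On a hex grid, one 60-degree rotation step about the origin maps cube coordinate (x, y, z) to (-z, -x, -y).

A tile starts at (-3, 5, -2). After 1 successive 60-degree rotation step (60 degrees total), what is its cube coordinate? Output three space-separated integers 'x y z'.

Answer: 2 3 -5

Derivation:
Start: (-3, 5, -2)
Step 1: (-3, 5, -2) -> (-(-2), -(-3), -(5)) = (2, 3, -5)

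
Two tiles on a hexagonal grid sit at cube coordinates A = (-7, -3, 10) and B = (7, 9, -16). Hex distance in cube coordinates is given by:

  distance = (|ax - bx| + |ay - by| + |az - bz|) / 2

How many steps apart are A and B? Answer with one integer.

Answer: 26

Derivation:
|ax - bx| = |-7 - 7| = 14
|ay - by| = |-3 - 9| = 12
|az - bz| = |10 - (-16)| = 26
distance = (14 + 12 + 26) / 2 = 52 / 2 = 26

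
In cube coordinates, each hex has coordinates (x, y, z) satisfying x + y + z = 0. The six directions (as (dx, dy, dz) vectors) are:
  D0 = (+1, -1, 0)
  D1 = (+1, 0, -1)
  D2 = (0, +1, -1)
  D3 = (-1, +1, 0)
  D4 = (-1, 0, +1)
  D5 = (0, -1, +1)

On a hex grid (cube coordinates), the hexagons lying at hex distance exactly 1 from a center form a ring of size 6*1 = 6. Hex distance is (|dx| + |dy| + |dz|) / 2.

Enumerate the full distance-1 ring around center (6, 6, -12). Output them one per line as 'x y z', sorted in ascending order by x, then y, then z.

Answer: 5 6 -11
5 7 -12
6 5 -11
6 7 -13
7 5 -12
7 6 -13

Derivation:
Walk ring at distance 1 from (6, 6, -12):
Start at center + D4*1 = (5, 6, -11)
  hex 0: (5, 6, -11)
  hex 1: (6, 5, -11)
  hex 2: (7, 5, -12)
  hex 3: (7, 6, -13)
  hex 4: (6, 7, -13)
  hex 5: (5, 7, -12)
Sorted: 6 hexes.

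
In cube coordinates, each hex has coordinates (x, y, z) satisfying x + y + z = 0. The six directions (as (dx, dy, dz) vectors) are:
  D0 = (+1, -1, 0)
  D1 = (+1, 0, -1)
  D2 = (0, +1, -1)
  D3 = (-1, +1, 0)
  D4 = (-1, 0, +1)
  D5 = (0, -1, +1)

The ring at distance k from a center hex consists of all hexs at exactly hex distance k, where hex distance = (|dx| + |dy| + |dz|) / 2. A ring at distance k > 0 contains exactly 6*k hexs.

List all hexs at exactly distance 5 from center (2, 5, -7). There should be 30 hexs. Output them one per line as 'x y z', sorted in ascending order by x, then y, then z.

Answer: -3 5 -2
-3 6 -3
-3 7 -4
-3 8 -5
-3 9 -6
-3 10 -7
-2 4 -2
-2 10 -8
-1 3 -2
-1 10 -9
0 2 -2
0 10 -10
1 1 -2
1 10 -11
2 0 -2
2 10 -12
3 0 -3
3 9 -12
4 0 -4
4 8 -12
5 0 -5
5 7 -12
6 0 -6
6 6 -12
7 0 -7
7 1 -8
7 2 -9
7 3 -10
7 4 -11
7 5 -12

Derivation:
Walk ring at distance 5 from (2, 5, -7):
Start at center + D4*5 = (-3, 5, -2)
  hex 0: (-3, 5, -2)
  hex 1: (-2, 4, -2)
  hex 2: (-1, 3, -2)
  hex 3: (0, 2, -2)
  hex 4: (1, 1, -2)
  hex 5: (2, 0, -2)
  hex 6: (3, 0, -3)
  hex 7: (4, 0, -4)
  hex 8: (5, 0, -5)
  hex 9: (6, 0, -6)
  hex 10: (7, 0, -7)
  hex 11: (7, 1, -8)
  hex 12: (7, 2, -9)
  hex 13: (7, 3, -10)
  hex 14: (7, 4, -11)
  hex 15: (7, 5, -12)
  hex 16: (6, 6, -12)
  hex 17: (5, 7, -12)
  hex 18: (4, 8, -12)
  hex 19: (3, 9, -12)
  hex 20: (2, 10, -12)
  hex 21: (1, 10, -11)
  hex 22: (0, 10, -10)
  hex 23: (-1, 10, -9)
  hex 24: (-2, 10, -8)
  hex 25: (-3, 10, -7)
  hex 26: (-3, 9, -6)
  hex 27: (-3, 8, -5)
  hex 28: (-3, 7, -4)
  hex 29: (-3, 6, -3)
Sorted: 30 hexes.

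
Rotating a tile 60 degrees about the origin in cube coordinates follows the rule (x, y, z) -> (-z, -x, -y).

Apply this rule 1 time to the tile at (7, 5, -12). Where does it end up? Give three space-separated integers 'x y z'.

Answer: 12 -7 -5

Derivation:
Start: (7, 5, -12)
Step 1: (7, 5, -12) -> (-(-12), -(7), -(5)) = (12, -7, -5)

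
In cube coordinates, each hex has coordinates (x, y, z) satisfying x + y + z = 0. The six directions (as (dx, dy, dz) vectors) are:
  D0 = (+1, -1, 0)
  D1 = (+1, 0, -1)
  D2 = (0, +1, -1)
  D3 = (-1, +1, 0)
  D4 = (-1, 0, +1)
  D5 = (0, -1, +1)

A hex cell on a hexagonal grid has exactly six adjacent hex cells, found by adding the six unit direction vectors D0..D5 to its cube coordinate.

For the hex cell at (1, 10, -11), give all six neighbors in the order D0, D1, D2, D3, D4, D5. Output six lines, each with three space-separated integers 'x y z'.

Center: (1, 10, -11). Add each direction:
  D0: (1, 10, -11) + (1, -1, 0) = (2, 9, -11)
  D1: (1, 10, -11) + (1, 0, -1) = (2, 10, -12)
  D2: (1, 10, -11) + (0, 1, -1) = (1, 11, -12)
  D3: (1, 10, -11) + (-1, 1, 0) = (0, 11, -11)
  D4: (1, 10, -11) + (-1, 0, 1) = (0, 10, -10)
  D5: (1, 10, -11) + (0, -1, 1) = (1, 9, -10)

Answer: 2 9 -11
2 10 -12
1 11 -12
0 11 -11
0 10 -10
1 9 -10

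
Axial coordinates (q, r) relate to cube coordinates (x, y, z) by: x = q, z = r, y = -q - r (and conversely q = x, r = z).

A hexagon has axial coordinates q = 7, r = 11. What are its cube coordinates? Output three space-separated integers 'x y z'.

x = q = 7
z = r = 11
y = -x - z = -(7) - (11) = -18

Answer: 7 -18 11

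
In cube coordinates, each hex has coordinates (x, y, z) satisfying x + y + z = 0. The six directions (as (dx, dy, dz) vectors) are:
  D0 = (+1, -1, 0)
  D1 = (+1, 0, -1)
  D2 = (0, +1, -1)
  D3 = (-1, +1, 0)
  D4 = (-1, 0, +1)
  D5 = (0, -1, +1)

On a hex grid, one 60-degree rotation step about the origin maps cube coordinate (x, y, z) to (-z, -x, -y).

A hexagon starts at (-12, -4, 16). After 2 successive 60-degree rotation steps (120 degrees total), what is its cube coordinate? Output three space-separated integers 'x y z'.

Start: (-12, -4, 16)
Step 1: (-12, -4, 16) -> (-(16), -(-12), -(-4)) = (-16, 12, 4)
Step 2: (-16, 12, 4) -> (-(4), -(-16), -(12)) = (-4, 16, -12)

Answer: -4 16 -12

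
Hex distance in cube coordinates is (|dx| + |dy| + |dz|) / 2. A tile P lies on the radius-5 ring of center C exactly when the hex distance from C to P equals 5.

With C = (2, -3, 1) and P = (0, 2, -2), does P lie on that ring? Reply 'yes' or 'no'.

Answer: yes

Derivation:
|px - cx| = |0 - 2| = 2
|py - cy| = |2 - (-3)| = 5
|pz - cz| = |-2 - 1| = 3
distance = (2+5+3)/2 = 10/2 = 5
radius = 5; distance == radius -> yes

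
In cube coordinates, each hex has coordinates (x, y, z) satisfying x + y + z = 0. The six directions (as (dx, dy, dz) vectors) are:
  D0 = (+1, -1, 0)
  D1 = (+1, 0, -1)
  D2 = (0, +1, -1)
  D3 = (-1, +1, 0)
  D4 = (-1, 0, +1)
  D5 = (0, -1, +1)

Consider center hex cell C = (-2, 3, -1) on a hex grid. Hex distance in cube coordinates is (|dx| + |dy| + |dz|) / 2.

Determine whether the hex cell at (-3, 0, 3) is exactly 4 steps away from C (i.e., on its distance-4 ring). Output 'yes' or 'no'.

Answer: yes

Derivation:
|px - cx| = |-3 - (-2)| = 1
|py - cy| = |0 - 3| = 3
|pz - cz| = |3 - (-1)| = 4
distance = (1+3+4)/2 = 8/2 = 4
radius = 4; distance == radius -> yes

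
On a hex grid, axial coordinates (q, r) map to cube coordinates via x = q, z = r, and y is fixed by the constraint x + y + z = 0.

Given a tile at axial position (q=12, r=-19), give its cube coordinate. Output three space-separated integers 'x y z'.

x = q = 12
z = r = -19
y = -x - z = -(12) - (-19) = 7

Answer: 12 7 -19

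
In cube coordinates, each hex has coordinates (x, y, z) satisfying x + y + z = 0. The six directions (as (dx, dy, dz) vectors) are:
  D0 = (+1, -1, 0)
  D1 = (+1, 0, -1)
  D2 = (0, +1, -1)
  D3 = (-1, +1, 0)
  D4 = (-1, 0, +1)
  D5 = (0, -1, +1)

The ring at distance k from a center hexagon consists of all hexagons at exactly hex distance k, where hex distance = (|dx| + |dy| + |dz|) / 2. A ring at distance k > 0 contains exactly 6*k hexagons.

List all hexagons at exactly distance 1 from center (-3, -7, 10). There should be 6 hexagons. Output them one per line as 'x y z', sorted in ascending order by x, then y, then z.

Answer: -4 -7 11
-4 -6 10
-3 -8 11
-3 -6 9
-2 -8 10
-2 -7 9

Derivation:
Walk ring at distance 1 from (-3, -7, 10):
Start at center + D4*1 = (-4, -7, 11)
  hex 0: (-4, -7, 11)
  hex 1: (-3, -8, 11)
  hex 2: (-2, -8, 10)
  hex 3: (-2, -7, 9)
  hex 4: (-3, -6, 9)
  hex 5: (-4, -6, 10)
Sorted: 6 hexes.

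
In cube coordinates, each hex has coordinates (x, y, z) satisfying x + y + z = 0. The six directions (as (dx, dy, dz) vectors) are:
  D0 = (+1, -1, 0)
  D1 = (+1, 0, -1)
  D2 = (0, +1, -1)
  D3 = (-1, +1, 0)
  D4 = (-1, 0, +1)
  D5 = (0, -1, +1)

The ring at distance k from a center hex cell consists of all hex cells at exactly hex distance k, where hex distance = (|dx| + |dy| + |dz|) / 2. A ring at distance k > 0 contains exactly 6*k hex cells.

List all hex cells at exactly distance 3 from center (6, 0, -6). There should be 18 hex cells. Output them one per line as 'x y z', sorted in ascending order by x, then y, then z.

Answer: 3 0 -3
3 1 -4
3 2 -5
3 3 -6
4 -1 -3
4 3 -7
5 -2 -3
5 3 -8
6 -3 -3
6 3 -9
7 -3 -4
7 2 -9
8 -3 -5
8 1 -9
9 -3 -6
9 -2 -7
9 -1 -8
9 0 -9

Derivation:
Walk ring at distance 3 from (6, 0, -6):
Start at center + D4*3 = (3, 0, -3)
  hex 0: (3, 0, -3)
  hex 1: (4, -1, -3)
  hex 2: (5, -2, -3)
  hex 3: (6, -3, -3)
  hex 4: (7, -3, -4)
  hex 5: (8, -3, -5)
  hex 6: (9, -3, -6)
  hex 7: (9, -2, -7)
  hex 8: (9, -1, -8)
  hex 9: (9, 0, -9)
  hex 10: (8, 1, -9)
  hex 11: (7, 2, -9)
  hex 12: (6, 3, -9)
  hex 13: (5, 3, -8)
  hex 14: (4, 3, -7)
  hex 15: (3, 3, -6)
  hex 16: (3, 2, -5)
  hex 17: (3, 1, -4)
Sorted: 18 hexes.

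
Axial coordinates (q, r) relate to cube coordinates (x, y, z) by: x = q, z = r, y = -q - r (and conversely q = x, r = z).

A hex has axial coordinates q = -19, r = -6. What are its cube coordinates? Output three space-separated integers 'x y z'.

Answer: -19 25 -6

Derivation:
x = q = -19
z = r = -6
y = -x - z = -(-19) - (-6) = 25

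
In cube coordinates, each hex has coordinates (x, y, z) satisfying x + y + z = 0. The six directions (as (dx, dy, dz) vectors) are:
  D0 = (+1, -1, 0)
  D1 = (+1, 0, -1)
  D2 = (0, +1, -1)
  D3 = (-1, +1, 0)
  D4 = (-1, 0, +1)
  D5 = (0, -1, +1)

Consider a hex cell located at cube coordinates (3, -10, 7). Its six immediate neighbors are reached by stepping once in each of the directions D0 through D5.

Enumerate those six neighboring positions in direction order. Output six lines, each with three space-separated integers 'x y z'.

Center: (3, -10, 7). Add each direction:
  D0: (3, -10, 7) + (1, -1, 0) = (4, -11, 7)
  D1: (3, -10, 7) + (1, 0, -1) = (4, -10, 6)
  D2: (3, -10, 7) + (0, 1, -1) = (3, -9, 6)
  D3: (3, -10, 7) + (-1, 1, 0) = (2, -9, 7)
  D4: (3, -10, 7) + (-1, 0, 1) = (2, -10, 8)
  D5: (3, -10, 7) + (0, -1, 1) = (3, -11, 8)

Answer: 4 -11 7
4 -10 6
3 -9 6
2 -9 7
2 -10 8
3 -11 8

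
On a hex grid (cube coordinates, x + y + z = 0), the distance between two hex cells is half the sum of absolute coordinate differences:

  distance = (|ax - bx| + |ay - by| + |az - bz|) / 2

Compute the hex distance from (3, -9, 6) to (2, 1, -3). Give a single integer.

Answer: 10

Derivation:
|ax - bx| = |3 - 2| = 1
|ay - by| = |-9 - 1| = 10
|az - bz| = |6 - (-3)| = 9
distance = (1 + 10 + 9) / 2 = 20 / 2 = 10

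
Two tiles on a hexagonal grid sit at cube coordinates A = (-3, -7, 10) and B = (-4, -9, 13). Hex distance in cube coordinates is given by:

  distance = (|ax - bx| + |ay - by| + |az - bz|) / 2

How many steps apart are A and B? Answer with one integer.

|ax - bx| = |-3 - (-4)| = 1
|ay - by| = |-7 - (-9)| = 2
|az - bz| = |10 - 13| = 3
distance = (1 + 2 + 3) / 2 = 6 / 2 = 3

Answer: 3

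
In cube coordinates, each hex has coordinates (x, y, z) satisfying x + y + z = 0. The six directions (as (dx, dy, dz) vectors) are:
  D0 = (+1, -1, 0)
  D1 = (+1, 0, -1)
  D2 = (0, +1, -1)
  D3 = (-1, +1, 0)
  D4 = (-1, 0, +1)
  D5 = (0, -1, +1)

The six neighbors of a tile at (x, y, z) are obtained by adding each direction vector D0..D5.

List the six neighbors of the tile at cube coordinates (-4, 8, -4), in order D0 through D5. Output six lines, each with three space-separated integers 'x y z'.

Center: (-4, 8, -4). Add each direction:
  D0: (-4, 8, -4) + (1, -1, 0) = (-3, 7, -4)
  D1: (-4, 8, -4) + (1, 0, -1) = (-3, 8, -5)
  D2: (-4, 8, -4) + (0, 1, -1) = (-4, 9, -5)
  D3: (-4, 8, -4) + (-1, 1, 0) = (-5, 9, -4)
  D4: (-4, 8, -4) + (-1, 0, 1) = (-5, 8, -3)
  D5: (-4, 8, -4) + (0, -1, 1) = (-4, 7, -3)

Answer: -3 7 -4
-3 8 -5
-4 9 -5
-5 9 -4
-5 8 -3
-4 7 -3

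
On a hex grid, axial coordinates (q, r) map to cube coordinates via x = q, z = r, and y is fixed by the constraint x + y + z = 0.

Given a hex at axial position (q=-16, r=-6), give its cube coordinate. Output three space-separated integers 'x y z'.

x = q = -16
z = r = -6
y = -x - z = -(-16) - (-6) = 22

Answer: -16 22 -6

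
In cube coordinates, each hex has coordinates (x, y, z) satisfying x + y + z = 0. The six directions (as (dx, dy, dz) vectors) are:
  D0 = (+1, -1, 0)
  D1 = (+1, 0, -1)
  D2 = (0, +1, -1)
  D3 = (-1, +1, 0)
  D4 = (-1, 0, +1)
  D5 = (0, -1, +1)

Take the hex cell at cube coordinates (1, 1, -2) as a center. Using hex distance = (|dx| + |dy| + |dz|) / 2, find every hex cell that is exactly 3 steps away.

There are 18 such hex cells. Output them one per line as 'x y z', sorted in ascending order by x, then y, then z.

Walk ring at distance 3 from (1, 1, -2):
Start at center + D4*3 = (-2, 1, 1)
  hex 0: (-2, 1, 1)
  hex 1: (-1, 0, 1)
  hex 2: (0, -1, 1)
  hex 3: (1, -2, 1)
  hex 4: (2, -2, 0)
  hex 5: (3, -2, -1)
  hex 6: (4, -2, -2)
  hex 7: (4, -1, -3)
  hex 8: (4, 0, -4)
  hex 9: (4, 1, -5)
  hex 10: (3, 2, -5)
  hex 11: (2, 3, -5)
  hex 12: (1, 4, -5)
  hex 13: (0, 4, -4)
  hex 14: (-1, 4, -3)
  hex 15: (-2, 4, -2)
  hex 16: (-2, 3, -1)
  hex 17: (-2, 2, 0)
Sorted: 18 hexes.

Answer: -2 1 1
-2 2 0
-2 3 -1
-2 4 -2
-1 0 1
-1 4 -3
0 -1 1
0 4 -4
1 -2 1
1 4 -5
2 -2 0
2 3 -5
3 -2 -1
3 2 -5
4 -2 -2
4 -1 -3
4 0 -4
4 1 -5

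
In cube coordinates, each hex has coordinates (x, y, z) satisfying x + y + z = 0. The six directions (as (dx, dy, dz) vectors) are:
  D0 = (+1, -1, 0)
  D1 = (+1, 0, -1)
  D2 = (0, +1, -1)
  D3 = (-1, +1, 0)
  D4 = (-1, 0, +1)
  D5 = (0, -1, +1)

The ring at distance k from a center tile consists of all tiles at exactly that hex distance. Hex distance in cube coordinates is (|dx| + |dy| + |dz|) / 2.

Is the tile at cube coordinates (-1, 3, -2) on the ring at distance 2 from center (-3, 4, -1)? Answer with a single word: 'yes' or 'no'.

|px - cx| = |-1 - (-3)| = 2
|py - cy| = |3 - 4| = 1
|pz - cz| = |-2 - (-1)| = 1
distance = (2+1+1)/2 = 4/2 = 2
radius = 2; distance == radius -> yes

Answer: yes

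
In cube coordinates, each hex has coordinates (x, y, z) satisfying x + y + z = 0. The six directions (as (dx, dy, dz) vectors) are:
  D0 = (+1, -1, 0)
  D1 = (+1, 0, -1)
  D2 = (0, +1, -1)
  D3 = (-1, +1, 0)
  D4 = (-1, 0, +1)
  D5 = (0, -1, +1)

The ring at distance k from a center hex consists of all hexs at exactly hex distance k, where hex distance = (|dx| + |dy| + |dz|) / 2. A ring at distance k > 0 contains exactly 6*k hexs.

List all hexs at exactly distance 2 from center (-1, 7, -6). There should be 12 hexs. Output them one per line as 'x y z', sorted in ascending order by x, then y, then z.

Answer: -3 7 -4
-3 8 -5
-3 9 -6
-2 6 -4
-2 9 -7
-1 5 -4
-1 9 -8
0 5 -5
0 8 -8
1 5 -6
1 6 -7
1 7 -8

Derivation:
Walk ring at distance 2 from (-1, 7, -6):
Start at center + D4*2 = (-3, 7, -4)
  hex 0: (-3, 7, -4)
  hex 1: (-2, 6, -4)
  hex 2: (-1, 5, -4)
  hex 3: (0, 5, -5)
  hex 4: (1, 5, -6)
  hex 5: (1, 6, -7)
  hex 6: (1, 7, -8)
  hex 7: (0, 8, -8)
  hex 8: (-1, 9, -8)
  hex 9: (-2, 9, -7)
  hex 10: (-3, 9, -6)
  hex 11: (-3, 8, -5)
Sorted: 12 hexes.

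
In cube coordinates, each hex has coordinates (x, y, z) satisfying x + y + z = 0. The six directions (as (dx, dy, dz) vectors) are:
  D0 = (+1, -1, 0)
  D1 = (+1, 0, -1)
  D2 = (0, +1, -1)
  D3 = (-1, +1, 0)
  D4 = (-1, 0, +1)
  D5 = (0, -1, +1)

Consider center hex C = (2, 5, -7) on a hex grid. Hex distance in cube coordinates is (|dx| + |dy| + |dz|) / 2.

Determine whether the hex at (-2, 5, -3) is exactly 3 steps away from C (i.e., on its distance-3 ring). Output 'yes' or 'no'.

Answer: no

Derivation:
|px - cx| = |-2 - 2| = 4
|py - cy| = |5 - 5| = 0
|pz - cz| = |-3 - (-7)| = 4
distance = (4+0+4)/2 = 8/2 = 4
radius = 3; distance != radius -> no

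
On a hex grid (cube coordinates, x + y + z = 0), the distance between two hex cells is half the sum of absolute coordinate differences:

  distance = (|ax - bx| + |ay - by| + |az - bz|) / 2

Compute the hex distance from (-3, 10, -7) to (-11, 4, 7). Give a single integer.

Answer: 14

Derivation:
|ax - bx| = |-3 - (-11)| = 8
|ay - by| = |10 - 4| = 6
|az - bz| = |-7 - 7| = 14
distance = (8 + 6 + 14) / 2 = 28 / 2 = 14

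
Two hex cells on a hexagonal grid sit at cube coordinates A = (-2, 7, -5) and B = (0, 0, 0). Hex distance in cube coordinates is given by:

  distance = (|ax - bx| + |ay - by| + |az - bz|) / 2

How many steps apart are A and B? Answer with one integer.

|ax - bx| = |-2 - 0| = 2
|ay - by| = |7 - 0| = 7
|az - bz| = |-5 - 0| = 5
distance = (2 + 7 + 5) / 2 = 14 / 2 = 7

Answer: 7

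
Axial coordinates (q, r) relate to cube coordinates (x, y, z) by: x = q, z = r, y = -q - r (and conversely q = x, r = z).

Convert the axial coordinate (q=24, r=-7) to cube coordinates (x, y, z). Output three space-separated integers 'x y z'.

x = q = 24
z = r = -7
y = -x - z = -(24) - (-7) = -17

Answer: 24 -17 -7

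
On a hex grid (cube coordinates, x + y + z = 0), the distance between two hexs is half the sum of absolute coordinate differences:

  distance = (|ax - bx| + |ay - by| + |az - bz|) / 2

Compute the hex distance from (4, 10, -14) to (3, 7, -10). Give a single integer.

Answer: 4

Derivation:
|ax - bx| = |4 - 3| = 1
|ay - by| = |10 - 7| = 3
|az - bz| = |-14 - (-10)| = 4
distance = (1 + 3 + 4) / 2 = 8 / 2 = 4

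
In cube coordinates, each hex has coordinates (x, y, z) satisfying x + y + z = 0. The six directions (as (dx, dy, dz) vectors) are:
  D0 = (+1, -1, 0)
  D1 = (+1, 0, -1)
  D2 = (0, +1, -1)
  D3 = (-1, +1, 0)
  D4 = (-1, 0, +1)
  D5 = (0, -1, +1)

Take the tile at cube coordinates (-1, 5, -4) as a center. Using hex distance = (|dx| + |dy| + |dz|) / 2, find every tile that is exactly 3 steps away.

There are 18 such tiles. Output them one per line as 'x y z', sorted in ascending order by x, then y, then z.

Answer: -4 5 -1
-4 6 -2
-4 7 -3
-4 8 -4
-3 4 -1
-3 8 -5
-2 3 -1
-2 8 -6
-1 2 -1
-1 8 -7
0 2 -2
0 7 -7
1 2 -3
1 6 -7
2 2 -4
2 3 -5
2 4 -6
2 5 -7

Derivation:
Walk ring at distance 3 from (-1, 5, -4):
Start at center + D4*3 = (-4, 5, -1)
  hex 0: (-4, 5, -1)
  hex 1: (-3, 4, -1)
  hex 2: (-2, 3, -1)
  hex 3: (-1, 2, -1)
  hex 4: (0, 2, -2)
  hex 5: (1, 2, -3)
  hex 6: (2, 2, -4)
  hex 7: (2, 3, -5)
  hex 8: (2, 4, -6)
  hex 9: (2, 5, -7)
  hex 10: (1, 6, -7)
  hex 11: (0, 7, -7)
  hex 12: (-1, 8, -7)
  hex 13: (-2, 8, -6)
  hex 14: (-3, 8, -5)
  hex 15: (-4, 8, -4)
  hex 16: (-4, 7, -3)
  hex 17: (-4, 6, -2)
Sorted: 18 hexes.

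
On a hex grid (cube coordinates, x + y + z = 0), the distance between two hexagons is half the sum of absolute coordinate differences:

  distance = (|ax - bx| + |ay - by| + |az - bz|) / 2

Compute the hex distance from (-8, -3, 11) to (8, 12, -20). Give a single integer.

|ax - bx| = |-8 - 8| = 16
|ay - by| = |-3 - 12| = 15
|az - bz| = |11 - (-20)| = 31
distance = (16 + 15 + 31) / 2 = 62 / 2 = 31

Answer: 31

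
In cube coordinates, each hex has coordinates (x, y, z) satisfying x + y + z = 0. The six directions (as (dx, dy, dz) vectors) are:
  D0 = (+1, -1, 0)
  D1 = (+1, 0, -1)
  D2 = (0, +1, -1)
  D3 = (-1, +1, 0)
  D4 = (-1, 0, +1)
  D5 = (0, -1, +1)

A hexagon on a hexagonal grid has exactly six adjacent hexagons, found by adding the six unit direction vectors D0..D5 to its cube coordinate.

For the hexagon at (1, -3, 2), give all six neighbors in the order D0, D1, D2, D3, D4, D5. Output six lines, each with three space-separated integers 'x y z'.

Center: (1, -3, 2). Add each direction:
  D0: (1, -3, 2) + (1, -1, 0) = (2, -4, 2)
  D1: (1, -3, 2) + (1, 0, -1) = (2, -3, 1)
  D2: (1, -3, 2) + (0, 1, -1) = (1, -2, 1)
  D3: (1, -3, 2) + (-1, 1, 0) = (0, -2, 2)
  D4: (1, -3, 2) + (-1, 0, 1) = (0, -3, 3)
  D5: (1, -3, 2) + (0, -1, 1) = (1, -4, 3)

Answer: 2 -4 2
2 -3 1
1 -2 1
0 -2 2
0 -3 3
1 -4 3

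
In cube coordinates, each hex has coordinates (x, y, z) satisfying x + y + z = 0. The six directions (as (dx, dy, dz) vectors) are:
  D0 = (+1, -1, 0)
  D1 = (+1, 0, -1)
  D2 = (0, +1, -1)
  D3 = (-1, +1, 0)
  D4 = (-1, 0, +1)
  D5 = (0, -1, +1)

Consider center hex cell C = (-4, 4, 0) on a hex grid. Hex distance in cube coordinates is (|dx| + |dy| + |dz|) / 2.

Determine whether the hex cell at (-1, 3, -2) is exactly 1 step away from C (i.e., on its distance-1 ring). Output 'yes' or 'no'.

Answer: no

Derivation:
|px - cx| = |-1 - (-4)| = 3
|py - cy| = |3 - 4| = 1
|pz - cz| = |-2 - 0| = 2
distance = (3+1+2)/2 = 6/2 = 3
radius = 1; distance != radius -> no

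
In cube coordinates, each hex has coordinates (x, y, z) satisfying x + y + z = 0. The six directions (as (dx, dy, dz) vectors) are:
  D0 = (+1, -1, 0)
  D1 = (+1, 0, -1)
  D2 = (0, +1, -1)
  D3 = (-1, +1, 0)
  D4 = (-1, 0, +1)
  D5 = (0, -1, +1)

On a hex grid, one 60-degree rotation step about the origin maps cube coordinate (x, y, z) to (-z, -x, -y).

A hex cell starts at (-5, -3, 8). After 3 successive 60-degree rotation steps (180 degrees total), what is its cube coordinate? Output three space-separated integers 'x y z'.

Start: (-5, -3, 8)
Step 1: (-5, -3, 8) -> (-(8), -(-5), -(-3)) = (-8, 5, 3)
Step 2: (-8, 5, 3) -> (-(3), -(-8), -(5)) = (-3, 8, -5)
Step 3: (-3, 8, -5) -> (-(-5), -(-3), -(8)) = (5, 3, -8)

Answer: 5 3 -8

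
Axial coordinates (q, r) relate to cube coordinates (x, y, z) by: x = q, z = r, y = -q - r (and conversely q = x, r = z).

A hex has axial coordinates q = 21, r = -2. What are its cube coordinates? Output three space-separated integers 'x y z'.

Answer: 21 -19 -2

Derivation:
x = q = 21
z = r = -2
y = -x - z = -(21) - (-2) = -19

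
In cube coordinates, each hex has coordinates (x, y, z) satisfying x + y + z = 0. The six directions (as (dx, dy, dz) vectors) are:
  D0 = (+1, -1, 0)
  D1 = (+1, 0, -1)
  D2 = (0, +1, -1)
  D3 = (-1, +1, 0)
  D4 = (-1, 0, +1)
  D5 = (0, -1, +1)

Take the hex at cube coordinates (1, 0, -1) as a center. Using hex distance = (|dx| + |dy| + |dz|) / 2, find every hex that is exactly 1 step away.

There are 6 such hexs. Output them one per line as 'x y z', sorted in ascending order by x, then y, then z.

Answer: 0 0 0
0 1 -1
1 -1 0
1 1 -2
2 -1 -1
2 0 -2

Derivation:
Walk ring at distance 1 from (1, 0, -1):
Start at center + D4*1 = (0, 0, 0)
  hex 0: (0, 0, 0)
  hex 1: (1, -1, 0)
  hex 2: (2, -1, -1)
  hex 3: (2, 0, -2)
  hex 4: (1, 1, -2)
  hex 5: (0, 1, -1)
Sorted: 6 hexes.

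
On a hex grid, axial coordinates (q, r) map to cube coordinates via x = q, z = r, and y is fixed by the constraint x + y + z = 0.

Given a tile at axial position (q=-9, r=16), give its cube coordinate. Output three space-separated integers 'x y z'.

x = q = -9
z = r = 16
y = -x - z = -(-9) - (16) = -7

Answer: -9 -7 16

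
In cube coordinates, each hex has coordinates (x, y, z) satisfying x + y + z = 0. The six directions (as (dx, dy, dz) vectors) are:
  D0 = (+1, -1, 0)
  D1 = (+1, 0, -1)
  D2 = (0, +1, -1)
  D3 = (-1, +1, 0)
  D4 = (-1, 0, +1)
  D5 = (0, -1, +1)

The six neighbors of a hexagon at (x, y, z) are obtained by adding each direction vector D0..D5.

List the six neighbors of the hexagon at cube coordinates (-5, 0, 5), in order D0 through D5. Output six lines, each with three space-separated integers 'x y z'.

Answer: -4 -1 5
-4 0 4
-5 1 4
-6 1 5
-6 0 6
-5 -1 6

Derivation:
Center: (-5, 0, 5). Add each direction:
  D0: (-5, 0, 5) + (1, -1, 0) = (-4, -1, 5)
  D1: (-5, 0, 5) + (1, 0, -1) = (-4, 0, 4)
  D2: (-5, 0, 5) + (0, 1, -1) = (-5, 1, 4)
  D3: (-5, 0, 5) + (-1, 1, 0) = (-6, 1, 5)
  D4: (-5, 0, 5) + (-1, 0, 1) = (-6, 0, 6)
  D5: (-5, 0, 5) + (0, -1, 1) = (-5, -1, 6)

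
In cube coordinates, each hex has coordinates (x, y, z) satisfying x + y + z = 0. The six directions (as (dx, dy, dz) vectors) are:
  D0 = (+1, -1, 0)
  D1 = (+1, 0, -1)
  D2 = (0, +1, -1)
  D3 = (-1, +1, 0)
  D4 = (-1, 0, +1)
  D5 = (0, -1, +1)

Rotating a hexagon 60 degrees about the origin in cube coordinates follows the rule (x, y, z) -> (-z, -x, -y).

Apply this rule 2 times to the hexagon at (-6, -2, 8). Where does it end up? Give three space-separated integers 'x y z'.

Start: (-6, -2, 8)
Step 1: (-6, -2, 8) -> (-(8), -(-6), -(-2)) = (-8, 6, 2)
Step 2: (-8, 6, 2) -> (-(2), -(-8), -(6)) = (-2, 8, -6)

Answer: -2 8 -6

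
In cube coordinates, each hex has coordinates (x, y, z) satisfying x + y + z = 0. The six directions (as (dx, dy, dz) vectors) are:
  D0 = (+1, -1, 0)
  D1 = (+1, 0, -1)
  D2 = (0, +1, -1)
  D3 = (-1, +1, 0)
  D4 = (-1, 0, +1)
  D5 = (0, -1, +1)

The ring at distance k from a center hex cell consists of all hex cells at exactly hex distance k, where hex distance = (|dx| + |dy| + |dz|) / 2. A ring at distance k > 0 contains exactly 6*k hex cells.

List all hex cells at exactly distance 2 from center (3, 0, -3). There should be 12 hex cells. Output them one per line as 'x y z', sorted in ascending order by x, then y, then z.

Walk ring at distance 2 from (3, 0, -3):
Start at center + D4*2 = (1, 0, -1)
  hex 0: (1, 0, -1)
  hex 1: (2, -1, -1)
  hex 2: (3, -2, -1)
  hex 3: (4, -2, -2)
  hex 4: (5, -2, -3)
  hex 5: (5, -1, -4)
  hex 6: (5, 0, -5)
  hex 7: (4, 1, -5)
  hex 8: (3, 2, -5)
  hex 9: (2, 2, -4)
  hex 10: (1, 2, -3)
  hex 11: (1, 1, -2)
Sorted: 12 hexes.

Answer: 1 0 -1
1 1 -2
1 2 -3
2 -1 -1
2 2 -4
3 -2 -1
3 2 -5
4 -2 -2
4 1 -5
5 -2 -3
5 -1 -4
5 0 -5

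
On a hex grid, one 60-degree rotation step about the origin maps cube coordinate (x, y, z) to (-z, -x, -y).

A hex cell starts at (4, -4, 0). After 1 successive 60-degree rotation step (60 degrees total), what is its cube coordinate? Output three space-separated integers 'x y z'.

Answer: 0 -4 4

Derivation:
Start: (4, -4, 0)
Step 1: (4, -4, 0) -> (-(0), -(4), -(-4)) = (0, -4, 4)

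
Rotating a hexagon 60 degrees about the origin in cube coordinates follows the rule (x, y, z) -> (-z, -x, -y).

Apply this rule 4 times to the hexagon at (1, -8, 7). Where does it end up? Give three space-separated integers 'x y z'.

Answer: 7 1 -8

Derivation:
Start: (1, -8, 7)
Step 1: (1, -8, 7) -> (-(7), -(1), -(-8)) = (-7, -1, 8)
Step 2: (-7, -1, 8) -> (-(8), -(-7), -(-1)) = (-8, 7, 1)
Step 3: (-8, 7, 1) -> (-(1), -(-8), -(7)) = (-1, 8, -7)
Step 4: (-1, 8, -7) -> (-(-7), -(-1), -(8)) = (7, 1, -8)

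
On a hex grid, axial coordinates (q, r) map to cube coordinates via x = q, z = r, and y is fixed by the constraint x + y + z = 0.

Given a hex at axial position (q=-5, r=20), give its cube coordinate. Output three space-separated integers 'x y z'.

Answer: -5 -15 20

Derivation:
x = q = -5
z = r = 20
y = -x - z = -(-5) - (20) = -15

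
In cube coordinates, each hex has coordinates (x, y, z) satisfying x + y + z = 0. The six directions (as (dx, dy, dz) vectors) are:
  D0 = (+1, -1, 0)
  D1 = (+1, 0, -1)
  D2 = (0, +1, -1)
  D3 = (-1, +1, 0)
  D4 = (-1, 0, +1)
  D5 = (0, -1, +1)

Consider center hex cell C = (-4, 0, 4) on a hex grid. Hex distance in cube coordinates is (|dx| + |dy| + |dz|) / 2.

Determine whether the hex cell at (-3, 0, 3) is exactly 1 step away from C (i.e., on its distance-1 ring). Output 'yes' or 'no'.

|px - cx| = |-3 - (-4)| = 1
|py - cy| = |0 - 0| = 0
|pz - cz| = |3 - 4| = 1
distance = (1+0+1)/2 = 2/2 = 1
radius = 1; distance == radius -> yes

Answer: yes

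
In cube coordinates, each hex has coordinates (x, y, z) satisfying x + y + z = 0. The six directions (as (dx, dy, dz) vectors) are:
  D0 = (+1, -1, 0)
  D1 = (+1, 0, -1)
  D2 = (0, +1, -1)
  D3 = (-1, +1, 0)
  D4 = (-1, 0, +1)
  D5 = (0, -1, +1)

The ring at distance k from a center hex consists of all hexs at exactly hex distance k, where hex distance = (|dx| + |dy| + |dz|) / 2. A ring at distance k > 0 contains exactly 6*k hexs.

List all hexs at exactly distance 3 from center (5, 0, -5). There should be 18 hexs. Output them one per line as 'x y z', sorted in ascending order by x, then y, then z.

Walk ring at distance 3 from (5, 0, -5):
Start at center + D4*3 = (2, 0, -2)
  hex 0: (2, 0, -2)
  hex 1: (3, -1, -2)
  hex 2: (4, -2, -2)
  hex 3: (5, -3, -2)
  hex 4: (6, -3, -3)
  hex 5: (7, -3, -4)
  hex 6: (8, -3, -5)
  hex 7: (8, -2, -6)
  hex 8: (8, -1, -7)
  hex 9: (8, 0, -8)
  hex 10: (7, 1, -8)
  hex 11: (6, 2, -8)
  hex 12: (5, 3, -8)
  hex 13: (4, 3, -7)
  hex 14: (3, 3, -6)
  hex 15: (2, 3, -5)
  hex 16: (2, 2, -4)
  hex 17: (2, 1, -3)
Sorted: 18 hexes.

Answer: 2 0 -2
2 1 -3
2 2 -4
2 3 -5
3 -1 -2
3 3 -6
4 -2 -2
4 3 -7
5 -3 -2
5 3 -8
6 -3 -3
6 2 -8
7 -3 -4
7 1 -8
8 -3 -5
8 -2 -6
8 -1 -7
8 0 -8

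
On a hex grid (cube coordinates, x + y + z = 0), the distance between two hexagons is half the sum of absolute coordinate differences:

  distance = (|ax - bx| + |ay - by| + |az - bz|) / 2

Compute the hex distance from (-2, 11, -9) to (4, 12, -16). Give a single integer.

|ax - bx| = |-2 - 4| = 6
|ay - by| = |11 - 12| = 1
|az - bz| = |-9 - (-16)| = 7
distance = (6 + 1 + 7) / 2 = 14 / 2 = 7

Answer: 7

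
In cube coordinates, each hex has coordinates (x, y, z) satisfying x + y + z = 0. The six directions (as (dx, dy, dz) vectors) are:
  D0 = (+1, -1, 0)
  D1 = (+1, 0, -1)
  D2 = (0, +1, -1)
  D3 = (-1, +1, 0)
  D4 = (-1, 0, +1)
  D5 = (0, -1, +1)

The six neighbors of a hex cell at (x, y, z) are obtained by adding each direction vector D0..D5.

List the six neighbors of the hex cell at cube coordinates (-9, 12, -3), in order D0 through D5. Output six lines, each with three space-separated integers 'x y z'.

Answer: -8 11 -3
-8 12 -4
-9 13 -4
-10 13 -3
-10 12 -2
-9 11 -2

Derivation:
Center: (-9, 12, -3). Add each direction:
  D0: (-9, 12, -3) + (1, -1, 0) = (-8, 11, -3)
  D1: (-9, 12, -3) + (1, 0, -1) = (-8, 12, -4)
  D2: (-9, 12, -3) + (0, 1, -1) = (-9, 13, -4)
  D3: (-9, 12, -3) + (-1, 1, 0) = (-10, 13, -3)
  D4: (-9, 12, -3) + (-1, 0, 1) = (-10, 12, -2)
  D5: (-9, 12, -3) + (0, -1, 1) = (-9, 11, -2)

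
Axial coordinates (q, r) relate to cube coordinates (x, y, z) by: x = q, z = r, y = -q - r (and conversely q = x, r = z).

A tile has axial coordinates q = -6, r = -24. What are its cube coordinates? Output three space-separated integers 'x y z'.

x = q = -6
z = r = -24
y = -x - z = -(-6) - (-24) = 30

Answer: -6 30 -24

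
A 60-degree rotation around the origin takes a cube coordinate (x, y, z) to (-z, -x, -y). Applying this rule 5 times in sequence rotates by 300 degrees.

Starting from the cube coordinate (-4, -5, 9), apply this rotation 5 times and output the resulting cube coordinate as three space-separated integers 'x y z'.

Answer: 5 -9 4

Derivation:
Start: (-4, -5, 9)
Step 1: (-4, -5, 9) -> (-(9), -(-4), -(-5)) = (-9, 4, 5)
Step 2: (-9, 4, 5) -> (-(5), -(-9), -(4)) = (-5, 9, -4)
Step 3: (-5, 9, -4) -> (-(-4), -(-5), -(9)) = (4, 5, -9)
Step 4: (4, 5, -9) -> (-(-9), -(4), -(5)) = (9, -4, -5)
Step 5: (9, -4, -5) -> (-(-5), -(9), -(-4)) = (5, -9, 4)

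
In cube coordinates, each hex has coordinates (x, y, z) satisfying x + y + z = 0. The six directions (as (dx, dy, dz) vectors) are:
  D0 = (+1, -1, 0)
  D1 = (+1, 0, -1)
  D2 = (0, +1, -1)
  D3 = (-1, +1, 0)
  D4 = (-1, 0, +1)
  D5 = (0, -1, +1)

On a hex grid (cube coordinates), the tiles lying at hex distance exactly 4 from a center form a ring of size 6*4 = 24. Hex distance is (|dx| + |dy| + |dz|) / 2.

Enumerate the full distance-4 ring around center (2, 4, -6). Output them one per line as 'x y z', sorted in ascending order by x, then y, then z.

Walk ring at distance 4 from (2, 4, -6):
Start at center + D4*4 = (-2, 4, -2)
  hex 0: (-2, 4, -2)
  hex 1: (-1, 3, -2)
  hex 2: (0, 2, -2)
  hex 3: (1, 1, -2)
  hex 4: (2, 0, -2)
  hex 5: (3, 0, -3)
  hex 6: (4, 0, -4)
  hex 7: (5, 0, -5)
  hex 8: (6, 0, -6)
  hex 9: (6, 1, -7)
  hex 10: (6, 2, -8)
  hex 11: (6, 3, -9)
  hex 12: (6, 4, -10)
  hex 13: (5, 5, -10)
  hex 14: (4, 6, -10)
  hex 15: (3, 7, -10)
  hex 16: (2, 8, -10)
  hex 17: (1, 8, -9)
  hex 18: (0, 8, -8)
  hex 19: (-1, 8, -7)
  hex 20: (-2, 8, -6)
  hex 21: (-2, 7, -5)
  hex 22: (-2, 6, -4)
  hex 23: (-2, 5, -3)
Sorted: 24 hexes.

Answer: -2 4 -2
-2 5 -3
-2 6 -4
-2 7 -5
-2 8 -6
-1 3 -2
-1 8 -7
0 2 -2
0 8 -8
1 1 -2
1 8 -9
2 0 -2
2 8 -10
3 0 -3
3 7 -10
4 0 -4
4 6 -10
5 0 -5
5 5 -10
6 0 -6
6 1 -7
6 2 -8
6 3 -9
6 4 -10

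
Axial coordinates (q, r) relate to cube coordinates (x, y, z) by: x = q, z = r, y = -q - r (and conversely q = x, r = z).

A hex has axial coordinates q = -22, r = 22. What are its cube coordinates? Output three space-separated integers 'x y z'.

Answer: -22 0 22

Derivation:
x = q = -22
z = r = 22
y = -x - z = -(-22) - (22) = 0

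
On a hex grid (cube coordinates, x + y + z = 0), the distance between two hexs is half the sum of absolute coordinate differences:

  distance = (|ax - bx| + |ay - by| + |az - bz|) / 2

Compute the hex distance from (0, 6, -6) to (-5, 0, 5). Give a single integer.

|ax - bx| = |0 - (-5)| = 5
|ay - by| = |6 - 0| = 6
|az - bz| = |-6 - 5| = 11
distance = (5 + 6 + 11) / 2 = 22 / 2 = 11

Answer: 11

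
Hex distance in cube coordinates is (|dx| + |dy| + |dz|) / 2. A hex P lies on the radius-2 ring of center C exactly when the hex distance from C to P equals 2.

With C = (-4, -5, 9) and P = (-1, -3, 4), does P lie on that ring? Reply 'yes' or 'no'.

|px - cx| = |-1 - (-4)| = 3
|py - cy| = |-3 - (-5)| = 2
|pz - cz| = |4 - 9| = 5
distance = (3+2+5)/2 = 10/2 = 5
radius = 2; distance != radius -> no

Answer: no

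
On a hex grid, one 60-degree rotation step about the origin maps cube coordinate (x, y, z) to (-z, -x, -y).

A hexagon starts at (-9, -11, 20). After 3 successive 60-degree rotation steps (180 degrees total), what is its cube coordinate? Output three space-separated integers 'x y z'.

Start: (-9, -11, 20)
Step 1: (-9, -11, 20) -> (-(20), -(-9), -(-11)) = (-20, 9, 11)
Step 2: (-20, 9, 11) -> (-(11), -(-20), -(9)) = (-11, 20, -9)
Step 3: (-11, 20, -9) -> (-(-9), -(-11), -(20)) = (9, 11, -20)

Answer: 9 11 -20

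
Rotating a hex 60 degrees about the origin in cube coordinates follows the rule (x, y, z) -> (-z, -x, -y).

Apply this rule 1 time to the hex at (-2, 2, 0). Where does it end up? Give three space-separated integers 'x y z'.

Answer: 0 2 -2

Derivation:
Start: (-2, 2, 0)
Step 1: (-2, 2, 0) -> (-(0), -(-2), -(2)) = (0, 2, -2)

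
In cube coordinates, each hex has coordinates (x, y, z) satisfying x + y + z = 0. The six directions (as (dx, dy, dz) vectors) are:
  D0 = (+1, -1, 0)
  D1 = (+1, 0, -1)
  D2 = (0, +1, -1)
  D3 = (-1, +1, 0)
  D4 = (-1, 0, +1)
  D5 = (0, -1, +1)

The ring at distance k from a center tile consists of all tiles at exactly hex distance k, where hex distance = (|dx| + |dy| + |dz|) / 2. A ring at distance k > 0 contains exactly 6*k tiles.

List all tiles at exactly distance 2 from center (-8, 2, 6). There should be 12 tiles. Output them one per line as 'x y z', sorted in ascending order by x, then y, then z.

Walk ring at distance 2 from (-8, 2, 6):
Start at center + D4*2 = (-10, 2, 8)
  hex 0: (-10, 2, 8)
  hex 1: (-9, 1, 8)
  hex 2: (-8, 0, 8)
  hex 3: (-7, 0, 7)
  hex 4: (-6, 0, 6)
  hex 5: (-6, 1, 5)
  hex 6: (-6, 2, 4)
  hex 7: (-7, 3, 4)
  hex 8: (-8, 4, 4)
  hex 9: (-9, 4, 5)
  hex 10: (-10, 4, 6)
  hex 11: (-10, 3, 7)
Sorted: 12 hexes.

Answer: -10 2 8
-10 3 7
-10 4 6
-9 1 8
-9 4 5
-8 0 8
-8 4 4
-7 0 7
-7 3 4
-6 0 6
-6 1 5
-6 2 4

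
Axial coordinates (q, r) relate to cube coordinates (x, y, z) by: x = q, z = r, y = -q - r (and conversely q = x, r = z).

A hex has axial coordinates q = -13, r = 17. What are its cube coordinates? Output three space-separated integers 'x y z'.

x = q = -13
z = r = 17
y = -x - z = -(-13) - (17) = -4

Answer: -13 -4 17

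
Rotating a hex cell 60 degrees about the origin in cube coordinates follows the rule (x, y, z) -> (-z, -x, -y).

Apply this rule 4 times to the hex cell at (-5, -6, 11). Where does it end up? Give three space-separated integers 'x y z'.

Answer: 11 -5 -6

Derivation:
Start: (-5, -6, 11)
Step 1: (-5, -6, 11) -> (-(11), -(-5), -(-6)) = (-11, 5, 6)
Step 2: (-11, 5, 6) -> (-(6), -(-11), -(5)) = (-6, 11, -5)
Step 3: (-6, 11, -5) -> (-(-5), -(-6), -(11)) = (5, 6, -11)
Step 4: (5, 6, -11) -> (-(-11), -(5), -(6)) = (11, -5, -6)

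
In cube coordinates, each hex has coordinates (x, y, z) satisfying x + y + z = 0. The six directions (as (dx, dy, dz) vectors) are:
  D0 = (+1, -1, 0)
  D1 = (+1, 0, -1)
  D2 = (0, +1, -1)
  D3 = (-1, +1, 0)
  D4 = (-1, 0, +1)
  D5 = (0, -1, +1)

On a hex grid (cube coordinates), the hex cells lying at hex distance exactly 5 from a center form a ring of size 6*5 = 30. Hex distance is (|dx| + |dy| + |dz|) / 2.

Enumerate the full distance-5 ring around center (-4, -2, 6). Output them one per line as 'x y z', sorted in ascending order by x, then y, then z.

Answer: -9 -2 11
-9 -1 10
-9 0 9
-9 1 8
-9 2 7
-9 3 6
-8 -3 11
-8 3 5
-7 -4 11
-7 3 4
-6 -5 11
-6 3 3
-5 -6 11
-5 3 2
-4 -7 11
-4 3 1
-3 -7 10
-3 2 1
-2 -7 9
-2 1 1
-1 -7 8
-1 0 1
0 -7 7
0 -1 1
1 -7 6
1 -6 5
1 -5 4
1 -4 3
1 -3 2
1 -2 1

Derivation:
Walk ring at distance 5 from (-4, -2, 6):
Start at center + D4*5 = (-9, -2, 11)
  hex 0: (-9, -2, 11)
  hex 1: (-8, -3, 11)
  hex 2: (-7, -4, 11)
  hex 3: (-6, -5, 11)
  hex 4: (-5, -6, 11)
  hex 5: (-4, -7, 11)
  hex 6: (-3, -7, 10)
  hex 7: (-2, -7, 9)
  hex 8: (-1, -7, 8)
  hex 9: (0, -7, 7)
  hex 10: (1, -7, 6)
  hex 11: (1, -6, 5)
  hex 12: (1, -5, 4)
  hex 13: (1, -4, 3)
  hex 14: (1, -3, 2)
  hex 15: (1, -2, 1)
  hex 16: (0, -1, 1)
  hex 17: (-1, 0, 1)
  hex 18: (-2, 1, 1)
  hex 19: (-3, 2, 1)
  hex 20: (-4, 3, 1)
  hex 21: (-5, 3, 2)
  hex 22: (-6, 3, 3)
  hex 23: (-7, 3, 4)
  hex 24: (-8, 3, 5)
  hex 25: (-9, 3, 6)
  hex 26: (-9, 2, 7)
  hex 27: (-9, 1, 8)
  hex 28: (-9, 0, 9)
  hex 29: (-9, -1, 10)
Sorted: 30 hexes.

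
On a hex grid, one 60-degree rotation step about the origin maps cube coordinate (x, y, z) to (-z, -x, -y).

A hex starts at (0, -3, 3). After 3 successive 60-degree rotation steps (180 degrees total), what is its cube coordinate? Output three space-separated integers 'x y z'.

Answer: 0 3 -3

Derivation:
Start: (0, -3, 3)
Step 1: (0, -3, 3) -> (-(3), -(0), -(-3)) = (-3, 0, 3)
Step 2: (-3, 0, 3) -> (-(3), -(-3), -(0)) = (-3, 3, 0)
Step 3: (-3, 3, 0) -> (-(0), -(-3), -(3)) = (0, 3, -3)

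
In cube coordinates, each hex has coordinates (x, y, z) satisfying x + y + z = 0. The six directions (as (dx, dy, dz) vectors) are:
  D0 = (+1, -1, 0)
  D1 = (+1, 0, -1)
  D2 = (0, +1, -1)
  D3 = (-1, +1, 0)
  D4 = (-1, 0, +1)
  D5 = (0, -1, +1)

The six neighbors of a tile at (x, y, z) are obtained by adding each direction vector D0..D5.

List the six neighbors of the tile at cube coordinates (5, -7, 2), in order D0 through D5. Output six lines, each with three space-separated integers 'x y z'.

Center: (5, -7, 2). Add each direction:
  D0: (5, -7, 2) + (1, -1, 0) = (6, -8, 2)
  D1: (5, -7, 2) + (1, 0, -1) = (6, -7, 1)
  D2: (5, -7, 2) + (0, 1, -1) = (5, -6, 1)
  D3: (5, -7, 2) + (-1, 1, 0) = (4, -6, 2)
  D4: (5, -7, 2) + (-1, 0, 1) = (4, -7, 3)
  D5: (5, -7, 2) + (0, -1, 1) = (5, -8, 3)

Answer: 6 -8 2
6 -7 1
5 -6 1
4 -6 2
4 -7 3
5 -8 3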